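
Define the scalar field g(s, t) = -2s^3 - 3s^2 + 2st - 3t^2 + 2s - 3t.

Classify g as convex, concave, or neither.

The term -2s^3 is cubic, so the Hessian is not constant.
∂²g/∂s² = -12s - 6, which takes both signs as s varies (negative for sufficiently large s). A diagonal entry of the Hessian changing sign means the Hessian is neither positive- nor negative-semidefinite on all of R^2.

neither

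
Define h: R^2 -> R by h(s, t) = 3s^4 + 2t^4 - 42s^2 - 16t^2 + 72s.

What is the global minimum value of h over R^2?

h(s,t) separates as P(s) + Q(t), so its minimum is min P + min Q.
P'(s) = 12(s - 2)(s - 1)(s + 3) vanishes at s ∈ {-3, 1, 2}; Q'(t) = 8t(t - 2)(t + 2) vanishes at t ∈ {-2, 0, 2}.
Local minima of P (where P''>0): P(-3)=-351, P(2)=24. Local minima of Q: Q(-2)=-32, Q(2)=-32.
So the global minimum of h is P(-3) + Q(-2) = -351 − 32 = -383, attained at (-3, -2).

-383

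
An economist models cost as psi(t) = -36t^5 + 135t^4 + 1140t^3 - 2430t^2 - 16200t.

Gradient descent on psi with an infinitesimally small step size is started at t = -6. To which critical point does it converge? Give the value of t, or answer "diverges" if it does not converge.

-3

psi'(t) = -180(t - 5)(t - 3)(t + 2)(t + 3), so psi'(-6) = -213840.
Gradient descent moves in the -psi' direction, i.e. t is increasing.
The nearest critical point in that direction is t = -3, where psi'' = 8640 > 0 (a local minimum). The iterate converges there.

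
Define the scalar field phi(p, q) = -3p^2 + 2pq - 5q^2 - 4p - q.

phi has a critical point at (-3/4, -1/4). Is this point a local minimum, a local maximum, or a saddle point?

local maximum

The Hessian of phi is constant: H = [[-6, 2], [2, -10]].
det(H) = (-6)·(-10) − 2² = 56.
det(H) > 0 and tr(H) = -16 < 0, so H is negative definite and the point is a local maximum.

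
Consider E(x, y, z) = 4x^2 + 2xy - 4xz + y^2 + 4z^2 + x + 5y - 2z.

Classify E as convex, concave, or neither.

E is quadratic, so its Hessian is the constant matrix H = [[8, 2, -4], [2, 2, 0], [-4, 0, 8]].
Leading principal minors: 8, 12, 64.
All positive ⇒ H ≻ 0 ⇒ convex.

convex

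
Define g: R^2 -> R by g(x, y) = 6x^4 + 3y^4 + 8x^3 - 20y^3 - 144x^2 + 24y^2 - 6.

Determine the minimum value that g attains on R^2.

-1414

g(x,y) separates as P(x) + Q(y) − 6, so its minimum is min P + min Q − 6.
P'(x) = 24x(x - 3)(x + 4) vanishes at x ∈ {-4, 0, 3}; Q'(y) = 12y(y - 4)(y - 1) vanishes at y ∈ {0, 1, 4}.
Local minima of P (where P''>0): P(-4)=-1280, P(3)=-594. Local minima of Q: Q(0)=0, Q(4)=-128.
So the global minimum of g is P(-4) + Q(4) − 6 = -1280 − 128 − 6 = -1414, attained at (-4, 4).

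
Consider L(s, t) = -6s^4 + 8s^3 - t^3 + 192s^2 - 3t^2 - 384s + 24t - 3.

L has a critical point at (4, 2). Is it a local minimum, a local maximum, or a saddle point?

local maximum

The mixed partial ∂²L/∂s∂t is 0, so the Hessian at any point is diag(L_ss, L_tt) = diag(24(-3s^2 + 2s + 16), -6(t + 1)).
At (4, 2): H = diag(-576, -18).
Both eigenvalues are negative, so H is negative definite: a local maximum.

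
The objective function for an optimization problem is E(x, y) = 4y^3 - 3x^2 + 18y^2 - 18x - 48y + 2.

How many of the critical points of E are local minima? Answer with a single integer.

0

E separates as a function of x plus a function of y, so ∇E=0 decouples.
∂E/∂x = -6(x + 3) = 0 at x ∈ {-3}; ∂E/∂y = 12(y - 1)(y + 4) = 0 at y ∈ {-4, 1}.
The Hessian is diagonal: diag(E_xx, E_yy). Second derivatives: E_xx(-3)=-6; E_yy(-4)=-60, E_yy(1)=60.
Local minima occur where both diagonal entries positive: none. Count: 0.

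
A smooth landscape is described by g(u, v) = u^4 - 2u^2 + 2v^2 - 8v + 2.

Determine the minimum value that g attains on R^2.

g(u,v) separates as P(u) + Q(v) + 2, so its minimum is min P + min Q + 2.
P'(u) = 4u(u - 1)(u + 1) vanishes at u ∈ {-1, 0, 1}; Q'(v) = 4v - 8 vanishes at v ∈ {2}.
Local minima of P (where P''>0): P(-1)=-1, P(1)=-1. Local minima of Q: Q(2)=-8.
So the global minimum of g is P(-1) + Q(2) + 2 = -1 − 8 + 2 = -7, attained at (-1, 2).

-7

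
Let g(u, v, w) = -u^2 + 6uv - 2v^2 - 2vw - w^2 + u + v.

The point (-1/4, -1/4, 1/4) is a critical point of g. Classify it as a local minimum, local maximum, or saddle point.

saddle point

The Hessian is constant: H = [[-2, 6, 0], [6, -4, -2], [0, -2, -2]].
Leading principal minors: Δ₁ = -2, Δ₂ = -28, Δ₃ = 64.
The minors fit neither the all-positive nor the alternating-sign pattern, so H is indefinite: a saddle point.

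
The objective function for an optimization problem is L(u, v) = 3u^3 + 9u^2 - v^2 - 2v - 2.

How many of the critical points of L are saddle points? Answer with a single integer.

L separates as a function of u plus a function of v, so ∇L=0 decouples.
∂L/∂u = 9u(u + 2) = 0 at u ∈ {-2, 0}; ∂L/∂v = -2(v + 1) = 0 at v ∈ {-1}.
The Hessian is diagonal: diag(L_uu, L_vv). Second derivatives: L_uu(-2)=-18, L_uu(0)=18; L_vv(-1)=-2.
Saddle points occur where the two diagonal entries have opposite signs: (0, -1). Count: 1.

1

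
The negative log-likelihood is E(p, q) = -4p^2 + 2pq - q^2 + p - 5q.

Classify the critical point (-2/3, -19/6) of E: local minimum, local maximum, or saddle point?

The Hessian of E is constant: H = [[-8, 2], [2, -2]].
det(H) = (-8)·(-2) − 2² = 12.
det(H) > 0 and tr(H) = -10 < 0, so H is negative definite and the point is a local maximum.

local maximum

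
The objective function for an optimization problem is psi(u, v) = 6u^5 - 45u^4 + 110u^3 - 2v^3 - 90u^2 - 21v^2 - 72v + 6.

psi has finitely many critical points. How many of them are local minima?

psi separates as a function of u plus a function of v, so ∇psi=0 decouples.
∂psi/∂u = 30u(u - 3)(u - 2)(u - 1) = 0 at u ∈ {0, 1, 2, 3}; ∂psi/∂v = -6(v + 3)(v + 4) = 0 at v ∈ {-4, -3}.
The Hessian is diagonal: diag(psi_uu, psi_vv). Second derivatives: psi_uu(0)=-180, psi_uu(1)=60, psi_uu(2)=-60, psi_uu(3)=180; psi_vv(-4)=6, psi_vv(-3)=-6.
Local minima occur where both diagonal entries positive: (1, -4), (3, -4). Count: 2.

2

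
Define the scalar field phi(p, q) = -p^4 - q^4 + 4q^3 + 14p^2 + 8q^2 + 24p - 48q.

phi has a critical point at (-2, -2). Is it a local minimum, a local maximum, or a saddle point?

local maximum

The mixed partial ∂²phi/∂p∂q is 0, so the Hessian at any point is diag(phi_pp, phi_qq) = diag(4(-3p^2 + 7), 4(-3q^2 + 6q + 4)).
At (-2, -2): H = diag(-20, -80).
Both eigenvalues are negative, so H is negative definite: a local maximum.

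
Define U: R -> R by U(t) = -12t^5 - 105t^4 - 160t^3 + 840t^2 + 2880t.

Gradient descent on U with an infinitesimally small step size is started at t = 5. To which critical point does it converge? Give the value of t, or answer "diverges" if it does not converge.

U'(t) = -60(t - 2)(t + 2)(t + 3)(t + 4), so U'(5) = -90720.
Gradient descent moves in the -U' direction, i.e. t is increasing.
There is no critical point above t=5, and U' keeps the same sign, so the iterate runs off to +∞.

diverges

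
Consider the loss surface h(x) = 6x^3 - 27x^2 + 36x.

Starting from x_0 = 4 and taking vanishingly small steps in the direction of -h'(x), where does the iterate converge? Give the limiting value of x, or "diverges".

2

h'(x) = 18(x - 2)(x - 1), so h'(4) = 108.
Gradient descent moves in the -h' direction, i.e. x is decreasing.
The nearest critical point in that direction is x = 2, where h'' = 18 > 0 (a local minimum). The iterate converges there.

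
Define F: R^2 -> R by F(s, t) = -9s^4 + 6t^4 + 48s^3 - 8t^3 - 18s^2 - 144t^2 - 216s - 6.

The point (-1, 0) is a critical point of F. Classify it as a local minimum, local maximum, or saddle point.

The mixed partial ∂²F/∂s∂t is 0, so the Hessian at any point is diag(F_ss, F_tt) = diag(36(-3s^2 + 8s - 1), 24(3t^2 - 2t - 12)).
At (-1, 0): H = diag(-432, -288).
Both eigenvalues are negative, so H is negative definite: a local maximum.

local maximum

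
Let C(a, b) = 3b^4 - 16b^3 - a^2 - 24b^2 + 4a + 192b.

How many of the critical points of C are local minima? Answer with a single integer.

C separates as a function of a plus a function of b, so ∇C=0 decouples.
∂C/∂a = -2(a - 2) = 0 at a ∈ {2}; ∂C/∂b = 12(b - 4)(b - 2)(b + 2) = 0 at b ∈ {-2, 2, 4}.
The Hessian is diagonal: diag(C_aa, C_bb). Second derivatives: C_aa(2)=-2; C_bb(-2)=288, C_bb(2)=-96, C_bb(4)=144.
Local minima occur where both diagonal entries positive: none. Count: 0.

0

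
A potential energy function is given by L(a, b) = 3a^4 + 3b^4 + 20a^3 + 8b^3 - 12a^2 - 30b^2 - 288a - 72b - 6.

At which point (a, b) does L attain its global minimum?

(2, 2)

L(a,b) separates as P(a) + Q(b) − 6, so its minimum is min P + min Q − 6.
P'(a) = 12(a - 2)(a + 3)(a + 4) vanishes at a ∈ {-4, -3, 2}; Q'(b) = 12(b - 2)(b + 1)(b + 3) vanishes at b ∈ {-3, -1, 2}.
Local minima of P (where P''>0): P(-4)=448, P(2)=-416. Local minima of Q: Q(-3)=-27, Q(2)=-152.
So the global minimum of L is P(2) + Q(2) − 6 = -416 − 152 − 6 = -574, attained at (2, 2).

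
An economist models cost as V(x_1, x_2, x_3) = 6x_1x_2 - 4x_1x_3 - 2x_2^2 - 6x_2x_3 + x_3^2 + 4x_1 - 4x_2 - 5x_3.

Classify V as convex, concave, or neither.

V is quadratic, so its Hessian is the constant matrix H = [[0, 6, -4], [6, -4, -6], [-4, -6, 2]].
Leading principal minors: 0, -36, 280.
Neither pattern holds ⇒ H is indefinite ⇒ neither convex nor concave.

neither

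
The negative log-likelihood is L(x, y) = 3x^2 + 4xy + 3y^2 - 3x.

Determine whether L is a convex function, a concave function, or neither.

L is quadratic, so its Hessian is the constant matrix H = [[6, 4], [4, 6]].
det(H) = 20, tr(H) = 12.
det(H) > 0 and tr(H) > 0, so H is positive definite everywhere: convex.

convex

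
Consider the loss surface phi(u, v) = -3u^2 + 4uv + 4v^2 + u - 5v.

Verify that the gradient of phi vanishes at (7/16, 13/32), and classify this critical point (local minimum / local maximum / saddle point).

saddle point

∇phi = (-6u + 4v + 1, 4u + 8v - 5); substituting (7/16, 13/32) gives ∇phi = (0, 0), so (7/16, 13/32) is indeed a critical point.
The Hessian of phi is constant: H = [[-6, 4], [4, 8]].
det(H) = (-6)·8 − 4² = -64.
Since det(H) < 0, H is indefinite and the critical point is a saddle point.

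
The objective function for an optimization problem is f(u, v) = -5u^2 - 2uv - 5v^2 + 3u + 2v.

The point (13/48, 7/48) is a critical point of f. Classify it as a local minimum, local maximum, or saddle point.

The Hessian of f is constant: H = [[-10, -2], [-2, -10]].
det(H) = (-10)·(-10) − (-2)² = 96.
det(H) > 0 and tr(H) = -20 < 0, so H is negative definite and the point is a local maximum.

local maximum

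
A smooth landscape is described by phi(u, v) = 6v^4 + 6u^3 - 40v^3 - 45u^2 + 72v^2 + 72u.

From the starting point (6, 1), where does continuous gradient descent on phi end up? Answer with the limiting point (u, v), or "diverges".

(4, 0)

phi is separable, so gradient descent decouples: u follows -∂phi/∂u, v follows -∂phi/∂v.
∂phi/∂u = 18(u - 4)(u - 1); at u=6 this is 180, so u decreases.
∂phi/∂v = 24v(v - 3)(v - 2); at v=1 this is 48, so v decreases.
u converges to its nearest critical value 4 (a local min of the u-part); v converges to 0. The iterate converges to (4, 0).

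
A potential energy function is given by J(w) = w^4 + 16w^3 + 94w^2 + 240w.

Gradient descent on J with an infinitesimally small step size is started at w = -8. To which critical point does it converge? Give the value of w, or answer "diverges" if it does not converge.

J'(w) = 4(w + 3)(w + 4)(w + 5), so J'(-8) = -240.
Gradient descent moves in the -J' direction, i.e. w is increasing.
The nearest critical point in that direction is w = -5, where J'' = 8 > 0 (a local minimum). The iterate converges there.

-5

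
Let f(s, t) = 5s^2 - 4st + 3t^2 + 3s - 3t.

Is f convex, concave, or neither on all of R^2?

convex

f is quadratic, so its Hessian is the constant matrix H = [[10, -4], [-4, 6]].
det(H) = 44, tr(H) = 16.
det(H) > 0 and tr(H) > 0, so H is positive definite everywhere: convex.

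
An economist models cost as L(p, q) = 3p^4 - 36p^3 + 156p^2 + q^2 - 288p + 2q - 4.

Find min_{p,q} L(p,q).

L(p,q) separates as A(p) + B(q) − 4, so its minimum is min A + min B − 4.
A'(p) = 12(p - 4)(p - 3)(p - 2) vanishes at p ∈ {2, 3, 4}; B'(q) = 2q + 2 vanishes at q ∈ {-1}.
Local minima of A (where A''>0): A(2)=-192, A(4)=-192. Local minima of B: B(-1)=-1.
So the global minimum of L is A(2) + B(-1) − 4 = -192 − 1 − 4 = -197, attained at (2, -1).

-197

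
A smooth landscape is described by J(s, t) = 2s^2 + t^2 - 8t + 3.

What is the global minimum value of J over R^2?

J(s,t) separates as P(s) + Q(t) + 3, so its minimum is min P + min Q + 3.
P'(s) = 4s vanishes at s ∈ {0}; Q'(t) = 2(t - 4) vanishes at t ∈ {4}.
Local minima of P (where P''>0): P(0)=0. Local minima of Q: Q(4)=-16.
So the global minimum of J is P(0) + Q(4) + 3 = 0 − 16 + 3 = -13, attained at (0, 4).

-13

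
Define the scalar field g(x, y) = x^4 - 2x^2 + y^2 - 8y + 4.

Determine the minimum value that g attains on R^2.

-13

g(x,y) separates as P(x) + Q(y) + 4, so its minimum is min P + min Q + 4.
P'(x) = 4x(x - 1)(x + 1) vanishes at x ∈ {-1, 0, 1}; Q'(y) = 2y - 8 vanishes at y ∈ {4}.
Local minima of P (where P''>0): P(-1)=-1, P(1)=-1. Local minima of Q: Q(4)=-16.
So the global minimum of g is P(-1) + Q(4) + 4 = -1 − 16 + 4 = -13, attained at (-1, 4).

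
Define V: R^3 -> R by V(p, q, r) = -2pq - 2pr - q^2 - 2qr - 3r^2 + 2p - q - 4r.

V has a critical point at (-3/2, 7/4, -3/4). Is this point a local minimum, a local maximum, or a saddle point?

saddle point

The Hessian is constant: H = [[0, -2, -2], [-2, -2, -2], [-2, -2, -6]].
Leading principal minors: Δ₁ = 0, Δ₂ = -4, Δ₃ = 16.
The minors fit neither the all-positive nor the alternating-sign pattern, so H is indefinite: a saddle point.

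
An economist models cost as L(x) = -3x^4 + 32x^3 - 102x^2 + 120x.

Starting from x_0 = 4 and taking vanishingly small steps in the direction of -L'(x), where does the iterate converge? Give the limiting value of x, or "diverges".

2

L'(x) = -12(x - 5)(x - 2)(x - 1), so L'(4) = 72.
Gradient descent moves in the -L' direction, i.e. x is decreasing.
The nearest critical point in that direction is x = 2, where L'' = 36 > 0 (a local minimum). The iterate converges there.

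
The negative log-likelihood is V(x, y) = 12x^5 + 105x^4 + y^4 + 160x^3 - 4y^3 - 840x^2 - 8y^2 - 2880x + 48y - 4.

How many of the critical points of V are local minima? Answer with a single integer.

4

V separates as a function of x plus a function of y, so ∇V=0 decouples.
∂V/∂x = 60(x - 2)(x + 2)(x + 3)(x + 4) = 0 at x ∈ {-4, -3, -2, 2}; ∂V/∂y = 4(y - 3)(y - 2)(y + 2) = 0 at y ∈ {-2, 2, 3}.
The Hessian is diagonal: diag(V_xx, V_yy). Second derivatives: V_xx(-4)=-720, V_xx(-3)=300, V_xx(-2)=-480, V_xx(2)=7200; V_yy(-2)=80, V_yy(2)=-16, V_yy(3)=20.
Local minima occur where both diagonal entries positive: (-3, -2), (-3, 3), (2, -2), (2, 3). Count: 4.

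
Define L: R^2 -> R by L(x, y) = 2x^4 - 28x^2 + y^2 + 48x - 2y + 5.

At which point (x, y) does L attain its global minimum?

(-3, 1)

L(x,y) separates as P(x) + Q(y) + 5, so its minimum is min P + min Q + 5.
P'(x) = 8(x - 2)(x - 1)(x + 3) vanishes at x ∈ {-3, 1, 2}; Q'(y) = 2y - 2 vanishes at y ∈ {1}.
Local minima of P (where P''>0): P(-3)=-234, P(2)=16. Local minima of Q: Q(1)=-1.
So the global minimum of L is P(-3) + Q(1) + 5 = -234 − 1 + 5 = -230, attained at (-3, 1).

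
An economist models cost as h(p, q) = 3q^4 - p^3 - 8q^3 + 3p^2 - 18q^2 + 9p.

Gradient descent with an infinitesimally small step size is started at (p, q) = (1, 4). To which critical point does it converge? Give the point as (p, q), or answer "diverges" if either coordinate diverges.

(-1, 3)

h is separable, so gradient descent decouples: p follows -∂h/∂p, q follows -∂h/∂q.
∂h/∂p = -3(p - 3)(p + 1); at p=1 this is 12, so p decreases.
∂h/∂q = 12q(q - 3)(q + 1); at q=4 this is 240, so q decreases.
p converges to its nearest critical value -1 (a local min of the p-part); q converges to 3. The iterate converges to (-1, 3).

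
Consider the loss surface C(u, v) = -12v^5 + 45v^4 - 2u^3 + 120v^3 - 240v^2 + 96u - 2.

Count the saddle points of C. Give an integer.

C separates as a function of u plus a function of v, so ∇C=0 decouples.
∂C/∂u = -6(u - 4)(u + 4) = 0 at u ∈ {-4, 4}; ∂C/∂v = -60v(v - 4)(v - 1)(v + 2) = 0 at v ∈ {-2, 0, 1, 4}.
The Hessian is diagonal: diag(C_uu, C_vv). Second derivatives: C_uu(-4)=48, C_uu(4)=-48; C_vv(-2)=2160, C_vv(0)=-480, C_vv(1)=540, C_vv(4)=-4320.
Saddle points occur where the two diagonal entries have opposite signs: (-4, 0), (-4, 4), (4, -2), (4, 1). Count: 4.

4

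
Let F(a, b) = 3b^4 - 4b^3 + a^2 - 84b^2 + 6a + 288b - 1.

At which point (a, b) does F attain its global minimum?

(-3, -4)

F(a,b) separates as P(a) + Q(b) − 1, so its minimum is min P + min Q − 1.
P'(a) = 2a + 6 vanishes at a ∈ {-3}; Q'(b) = 12(b - 3)(b - 2)(b + 4) vanishes at b ∈ {-4, 2, 3}.
Local minima of P (where P''>0): P(-3)=-9. Local minima of Q: Q(-4)=-1472, Q(3)=243.
So the global minimum of F is P(-3) + Q(-4) − 1 = -9 − 1472 − 1 = -1482, attained at (-3, -4).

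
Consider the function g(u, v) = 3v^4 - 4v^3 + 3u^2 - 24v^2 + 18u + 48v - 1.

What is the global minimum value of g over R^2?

g(u,v) separates as P(u) + Q(v) − 1, so its minimum is min P + min Q − 1.
P'(u) = 6u + 18 vanishes at u ∈ {-3}; Q'(v) = 12(v - 2)(v - 1)(v + 2) vanishes at v ∈ {-2, 1, 2}.
Local minima of P (where P''>0): P(-3)=-27. Local minima of Q: Q(-2)=-112, Q(2)=16.
So the global minimum of g is P(-3) + Q(-2) − 1 = -27 − 112 − 1 = -140, attained at (-3, -2).

-140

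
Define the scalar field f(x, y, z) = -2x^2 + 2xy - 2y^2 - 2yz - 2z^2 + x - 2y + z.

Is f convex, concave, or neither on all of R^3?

f is quadratic, so its Hessian is the constant matrix H = [[-4, 2, 0], [2, -4, -2], [0, -2, -4]].
Leading principal minors: -4, 12, -32.
Signs alternate −, +, − ⇒ H ≺ 0 ⇒ concave.

concave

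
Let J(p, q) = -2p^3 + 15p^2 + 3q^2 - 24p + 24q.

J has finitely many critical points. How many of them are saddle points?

J separates as a function of p plus a function of q, so ∇J=0 decouples.
∂J/∂p = -6(p - 4)(p - 1) = 0 at p ∈ {1, 4}; ∂J/∂q = 6(q + 4) = 0 at q ∈ {-4}.
The Hessian is diagonal: diag(J_pp, J_qq). Second derivatives: J_pp(1)=18, J_pp(4)=-18; J_qq(-4)=6.
Saddle points occur where the two diagonal entries have opposite signs: (4, -4). Count: 1.

1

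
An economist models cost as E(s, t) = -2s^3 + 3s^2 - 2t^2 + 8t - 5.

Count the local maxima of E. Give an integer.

E separates as a function of s plus a function of t, so ∇E=0 decouples.
∂E/∂s = -6s(s - 1) = 0 at s ∈ {0, 1}; ∂E/∂t = -4(t - 2) = 0 at t ∈ {2}.
The Hessian is diagonal: diag(E_ss, E_tt). Second derivatives: E_ss(0)=6, E_ss(1)=-6; E_tt(2)=-4.
Local maxima occur where both diagonal entries negative: (1, 2). Count: 1.

1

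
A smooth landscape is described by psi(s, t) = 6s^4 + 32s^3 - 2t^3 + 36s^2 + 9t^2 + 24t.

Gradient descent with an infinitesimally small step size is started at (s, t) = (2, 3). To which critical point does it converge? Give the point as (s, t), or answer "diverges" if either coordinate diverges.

(0, -1)

psi is separable, so gradient descent decouples: s follows -∂psi/∂s, t follows -∂psi/∂t.
∂psi/∂s = 24s(s + 1)(s + 3); at s=2 this is 720, so s decreases.
∂psi/∂t = -6(t - 4)(t + 1); at t=3 this is 24, so t decreases.
s converges to its nearest critical value 0 (a local min of the s-part); t converges to -1. The iterate converges to (0, -1).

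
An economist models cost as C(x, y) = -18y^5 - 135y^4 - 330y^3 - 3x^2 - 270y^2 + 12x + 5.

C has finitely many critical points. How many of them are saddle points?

C separates as a function of x plus a function of y, so ∇C=0 decouples.
∂C/∂x = -6(x - 2) = 0 at x ∈ {2}; ∂C/∂y = -90y(y + 1)(y + 2)(y + 3) = 0 at y ∈ {-3, -2, -1, 0}.
The Hessian is diagonal: diag(C_xx, C_yy). Second derivatives: C_xx(2)=-6; C_yy(-3)=540, C_yy(-2)=-180, C_yy(-1)=180, C_yy(0)=-540.
Saddle points occur where the two diagonal entries have opposite signs: (2, -3), (2, -1). Count: 2.

2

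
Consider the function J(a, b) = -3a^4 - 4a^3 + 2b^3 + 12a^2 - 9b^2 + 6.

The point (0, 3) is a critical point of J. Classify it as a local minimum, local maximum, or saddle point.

The mixed partial ∂²J/∂a∂b is 0, so the Hessian at any point is diag(J_aa, J_bb) = diag(12(-3a^2 - 2a + 2), 6(2b - 3)).
At (0, 3): H = diag(24, 18).
Both eigenvalues are positive, so H is positive definite: a local minimum.

local minimum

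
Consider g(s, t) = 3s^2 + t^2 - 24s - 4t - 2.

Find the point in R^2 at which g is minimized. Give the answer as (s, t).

g(s,t) separates as P(s) + Q(t) − 2, so its minimum is min P + min Q − 2.
P'(s) = 6s - 24 vanishes at s ∈ {4}; Q'(t) = 2(t - 2) vanishes at t ∈ {2}.
Local minima of P (where P''>0): P(4)=-48. Local minima of Q: Q(2)=-4.
So the global minimum of g is P(4) + Q(2) − 2 = -48 − 4 − 2 = -54, attained at (4, 2).

(4, 2)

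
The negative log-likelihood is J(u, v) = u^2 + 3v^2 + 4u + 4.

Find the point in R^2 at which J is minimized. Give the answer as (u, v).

(-2, 0)

J(u,v) separates as P(u) + Q(v) + 4, so its minimum is min P + min Q + 4.
P'(u) = 2u + 4 vanishes at u ∈ {-2}; Q'(v) = 6v vanishes at v ∈ {0}.
Local minima of P (where P''>0): P(-2)=-4. Local minima of Q: Q(0)=0.
So the global minimum of J is P(-2) + Q(0) + 4 = -4 + 0 + 4 = 0, attained at (-2, 0).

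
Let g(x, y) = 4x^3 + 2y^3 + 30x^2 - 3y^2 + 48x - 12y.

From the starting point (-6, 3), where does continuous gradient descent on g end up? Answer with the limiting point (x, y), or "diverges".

diverges

g is separable, so gradient descent decouples: x follows -∂g/∂x, y follows -∂g/∂y.
∂g/∂x = 12(x + 1)(x + 4); at x=-6 this is 120, so x decreases.
∂g/∂y = 6(y - 2)(y + 1); at y=3 this is 24, so y decreases.
The x-coordinate has no critical point in that direction and runs off to infinity.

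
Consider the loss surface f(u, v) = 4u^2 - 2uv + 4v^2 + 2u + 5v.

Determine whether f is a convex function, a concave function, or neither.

f is quadratic, so its Hessian is the constant matrix H = [[8, -2], [-2, 8]].
det(H) = 60, tr(H) = 16.
det(H) > 0 and tr(H) > 0, so H is positive definite everywhere: convex.

convex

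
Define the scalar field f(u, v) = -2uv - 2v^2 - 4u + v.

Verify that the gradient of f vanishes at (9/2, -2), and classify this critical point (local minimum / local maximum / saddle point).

saddle point

∇f = (-2v - 4, -2u - 4v + 1); substituting (9/2, -2) gives ∇f = (0, 0), so (9/2, -2) is indeed a critical point.
The Hessian of f is constant: H = [[0, -2], [-2, -4]].
det(H) = 0·(-4) − (-2)² = -4.
Since det(H) < 0, H is indefinite and the critical point is a saddle point.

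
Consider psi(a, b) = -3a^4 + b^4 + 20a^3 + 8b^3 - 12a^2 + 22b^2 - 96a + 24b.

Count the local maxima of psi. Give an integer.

2

psi separates as a function of a plus a function of b, so ∇psi=0 decouples.
∂psi/∂a = -12(a - 4)(a - 2)(a + 1) = 0 at a ∈ {-1, 2, 4}; ∂psi/∂b = 4(b + 1)(b + 2)(b + 3) = 0 at b ∈ {-3, -2, -1}.
The Hessian is diagonal: diag(psi_aa, psi_bb). Second derivatives: psi_aa(-1)=-180, psi_aa(2)=72, psi_aa(4)=-120; psi_bb(-3)=8, psi_bb(-2)=-4, psi_bb(-1)=8.
Local maxima occur where both diagonal entries negative: (-1, -2), (4, -2). Count: 2.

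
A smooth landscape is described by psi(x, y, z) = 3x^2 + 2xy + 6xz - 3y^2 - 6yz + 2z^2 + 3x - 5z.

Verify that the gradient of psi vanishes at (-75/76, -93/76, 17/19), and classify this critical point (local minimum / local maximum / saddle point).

∇psi = (6x + 2y + 6z + 3, 2x - 6y - 6z, 6x - 6y + 4z - 5); substituting (-75/76, -93/76, 17/19) gives ∇psi = (0, 0, 0), so (-75/76, -93/76, 17/19) is indeed a critical point.
The Hessian is constant: H = [[6, 2, 6], [2, -6, -6], [6, -6, 4]].
Leading principal minors: Δ₁ = 6, Δ₂ = -40, Δ₃ = -304.
The minors fit neither the all-positive nor the alternating-sign pattern, so H is indefinite: a saddle point.

saddle point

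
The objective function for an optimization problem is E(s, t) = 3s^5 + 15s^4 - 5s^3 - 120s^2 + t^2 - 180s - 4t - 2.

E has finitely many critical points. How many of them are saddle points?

2

E separates as a function of s plus a function of t, so ∇E=0 decouples.
∂E/∂s = 15(s - 2)(s + 1)(s + 2)(s + 3) = 0 at s ∈ {-3, -2, -1, 2}; ∂E/∂t = 2(t - 2) = 0 at t ∈ {2}.
The Hessian is diagonal: diag(E_ss, E_tt). Second derivatives: E_ss(-3)=-150, E_ss(-2)=60, E_ss(-1)=-90, E_ss(2)=900; E_tt(2)=2.
Saddle points occur where the two diagonal entries have opposite signs: (-3, 2), (-1, 2). Count: 2.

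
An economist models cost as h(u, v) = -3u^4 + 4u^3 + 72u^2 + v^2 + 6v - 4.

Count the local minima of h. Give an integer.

h separates as a function of u plus a function of v, so ∇h=0 decouples.
∂h/∂u = -12u(u - 4)(u + 3) = 0 at u ∈ {-3, 0, 4}; ∂h/∂v = 2(v + 3) = 0 at v ∈ {-3}.
The Hessian is diagonal: diag(h_uu, h_vv). Second derivatives: h_uu(-3)=-252, h_uu(0)=144, h_uu(4)=-336; h_vv(-3)=2.
Local minima occur where both diagonal entries positive: (0, -3). Count: 1.

1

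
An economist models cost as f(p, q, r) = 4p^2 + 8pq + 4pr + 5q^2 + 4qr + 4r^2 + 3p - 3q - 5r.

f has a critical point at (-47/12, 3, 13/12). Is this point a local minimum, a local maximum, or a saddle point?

The Hessian is constant: H = [[8, 8, 4], [8, 10, 4], [4, 4, 8]].
Leading principal minors: Δ₁ = 8, Δ₂ = 16, Δ₃ = 96.
All leading minors are positive, so H is positive definite: a local minimum.

local minimum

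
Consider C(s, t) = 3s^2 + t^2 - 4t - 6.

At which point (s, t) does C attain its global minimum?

C(s,t) separates as P(s) + Q(t) − 6, so its minimum is min P + min Q − 6.
P'(s) = 6s vanishes at s ∈ {0}; Q'(t) = 2(t - 2) vanishes at t ∈ {2}.
Local minima of P (where P''>0): P(0)=0. Local minima of Q: Q(2)=-4.
So the global minimum of C is P(0) + Q(2) − 6 = 0 − 4 − 6 = -10, attained at (0, 2).

(0, 2)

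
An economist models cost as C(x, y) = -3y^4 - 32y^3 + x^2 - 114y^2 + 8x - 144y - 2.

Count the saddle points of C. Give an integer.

2

C separates as a function of x plus a function of y, so ∇C=0 decouples.
∂C/∂x = 2(x + 4) = 0 at x ∈ {-4}; ∂C/∂y = -12(y + 1)(y + 3)(y + 4) = 0 at y ∈ {-4, -3, -1}.
The Hessian is diagonal: diag(C_xx, C_yy). Second derivatives: C_xx(-4)=2; C_yy(-4)=-36, C_yy(-3)=24, C_yy(-1)=-72.
Saddle points occur where the two diagonal entries have opposite signs: (-4, -4), (-4, -1). Count: 2.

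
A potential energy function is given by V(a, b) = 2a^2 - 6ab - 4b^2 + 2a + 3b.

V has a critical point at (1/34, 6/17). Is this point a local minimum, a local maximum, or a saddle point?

The Hessian of V is constant: H = [[4, -6], [-6, -8]].
det(H) = 4·(-8) − (-6)² = -68.
Since det(H) < 0, H is indefinite and the critical point is a saddle point.

saddle point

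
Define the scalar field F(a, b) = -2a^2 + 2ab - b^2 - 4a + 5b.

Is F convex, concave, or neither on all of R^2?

concave

F is quadratic, so its Hessian is the constant matrix H = [[-4, 2], [2, -2]].
det(H) = 4, tr(H) = -6.
det(H) > 0 and tr(H) < 0, so H is negative definite everywhere: concave.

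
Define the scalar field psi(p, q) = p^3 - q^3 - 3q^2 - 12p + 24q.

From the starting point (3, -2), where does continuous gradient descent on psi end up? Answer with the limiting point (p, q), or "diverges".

psi is separable, so gradient descent decouples: p follows -∂psi/∂p, q follows -∂psi/∂q.
∂psi/∂p = 3(p - 2)(p + 2); at p=3 this is 15, so p decreases.
∂psi/∂q = -3(q - 2)(q + 4); at q=-2 this is 24, so q decreases.
p converges to its nearest critical value 2 (a local min of the p-part); q converges to -4. The iterate converges to (2, -4).

(2, -4)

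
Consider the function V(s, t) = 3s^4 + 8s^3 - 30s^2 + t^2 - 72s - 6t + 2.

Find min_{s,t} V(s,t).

-159

V(s,t) separates as P(s) + Q(t) + 2, so its minimum is min P + min Q + 2.
P'(s) = 12(s - 2)(s + 1)(s + 3) vanishes at s ∈ {-3, -1, 2}; Q'(t) = 2(t - 3) vanishes at t ∈ {3}.
Local minima of P (where P''>0): P(-3)=-27, P(2)=-152. Local minima of Q: Q(3)=-9.
So the global minimum of V is P(2) + Q(3) + 2 = -152 − 9 + 2 = -159, attained at (2, 3).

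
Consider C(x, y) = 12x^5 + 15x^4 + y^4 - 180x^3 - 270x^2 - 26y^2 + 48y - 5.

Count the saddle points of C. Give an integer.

6

C separates as a function of x plus a function of y, so ∇C=0 decouples.
∂C/∂x = 60x(x - 3)(x + 1)(x + 3) = 0 at x ∈ {-3, -1, 0, 3}; ∂C/∂y = 4(y - 3)(y - 1)(y + 4) = 0 at y ∈ {-4, 1, 3}.
The Hessian is diagonal: diag(C_xx, C_yy). Second derivatives: C_xx(-3)=-2160, C_xx(-1)=480, C_xx(0)=-540, C_xx(3)=4320; C_yy(-4)=140, C_yy(1)=-40, C_yy(3)=56.
Saddle points occur where the two diagonal entries have opposite signs: (-3, -4), (-3, 3), (-1, 1), (0, -4), (0, 3), (3, 1). Count: 6.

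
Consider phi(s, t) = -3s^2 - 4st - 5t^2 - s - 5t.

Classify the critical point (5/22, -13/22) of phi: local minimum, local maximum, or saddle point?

local maximum

The Hessian of phi is constant: H = [[-6, -4], [-4, -10]].
det(H) = (-6)·(-10) − (-4)² = 44.
det(H) > 0 and tr(H) = -16 < 0, so H is negative definite and the point is a local maximum.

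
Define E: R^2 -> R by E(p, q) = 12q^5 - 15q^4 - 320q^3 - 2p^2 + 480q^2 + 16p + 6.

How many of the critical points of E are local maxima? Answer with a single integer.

2

E separates as a function of p plus a function of q, so ∇E=0 decouples.
∂E/∂p = -4(p - 4) = 0 at p ∈ {4}; ∂E/∂q = 60q(q - 4)(q - 1)(q + 4) = 0 at q ∈ {-4, 0, 1, 4}.
The Hessian is diagonal: diag(E_pp, E_qq). Second derivatives: E_pp(4)=-4; E_qq(-4)=-9600, E_qq(0)=960, E_qq(1)=-900, E_qq(4)=5760.
Local maxima occur where both diagonal entries negative: (4, -4), (4, 1). Count: 2.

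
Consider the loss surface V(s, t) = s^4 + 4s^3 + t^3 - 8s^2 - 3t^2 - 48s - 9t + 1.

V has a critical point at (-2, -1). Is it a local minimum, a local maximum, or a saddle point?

The mixed partial ∂²V/∂s∂t is 0, so the Hessian at any point is diag(V_ss, V_tt) = diag(4(3s^2 + 6s - 4), 6(t - 1)).
At (-2, -1): H = diag(-16, -12).
Both eigenvalues are negative, so H is negative definite: a local maximum.

local maximum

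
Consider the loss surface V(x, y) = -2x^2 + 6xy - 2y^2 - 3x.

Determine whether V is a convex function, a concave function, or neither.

neither

V is quadratic, so its Hessian is the constant matrix H = [[-4, 6], [6, -4]].
det(H) = -20, tr(H) = -8.
det(H) < 0, so H is indefinite: neither convex nor concave.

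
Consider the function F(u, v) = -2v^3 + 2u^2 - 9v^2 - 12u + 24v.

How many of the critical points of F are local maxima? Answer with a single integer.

0

F separates as a function of u plus a function of v, so ∇F=0 decouples.
∂F/∂u = 4(u - 3) = 0 at u ∈ {3}; ∂F/∂v = -6(v - 1)(v + 4) = 0 at v ∈ {-4, 1}.
The Hessian is diagonal: diag(F_uu, F_vv). Second derivatives: F_uu(3)=4; F_vv(-4)=30, F_vv(1)=-30.
Local maxima occur where both diagonal entries negative: none. Count: 0.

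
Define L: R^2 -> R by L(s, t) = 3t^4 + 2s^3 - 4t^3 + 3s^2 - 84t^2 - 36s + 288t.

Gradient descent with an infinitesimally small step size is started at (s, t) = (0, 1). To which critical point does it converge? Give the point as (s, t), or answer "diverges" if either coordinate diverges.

L is separable, so gradient descent decouples: s follows -∂L/∂s, t follows -∂L/∂t.
∂L/∂s = 6(s - 2)(s + 3); at s=0 this is -36, so s increases.
∂L/∂t = 12(t - 3)(t - 2)(t + 4); at t=1 this is 120, so t decreases.
s converges to its nearest critical value 2 (a local min of the s-part); t converges to -4. The iterate converges to (2, -4).

(2, -4)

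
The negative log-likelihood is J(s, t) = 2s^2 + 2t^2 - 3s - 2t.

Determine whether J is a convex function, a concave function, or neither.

convex

J is quadratic, so its Hessian is the constant matrix H = [[4, 0], [0, 4]].
det(H) = 16, tr(H) = 8.
det(H) > 0 and tr(H) > 0, so H is positive definite everywhere: convex.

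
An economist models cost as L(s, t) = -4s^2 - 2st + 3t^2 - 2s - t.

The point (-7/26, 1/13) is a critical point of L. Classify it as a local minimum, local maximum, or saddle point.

The Hessian of L is constant: H = [[-8, -2], [-2, 6]].
det(H) = (-8)·6 − (-2)² = -52.
Since det(H) < 0, H is indefinite and the critical point is a saddle point.

saddle point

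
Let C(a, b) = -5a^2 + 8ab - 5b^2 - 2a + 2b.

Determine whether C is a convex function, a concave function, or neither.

C is quadratic, so its Hessian is the constant matrix H = [[-10, 8], [8, -10]].
det(H) = 36, tr(H) = -20.
det(H) > 0 and tr(H) < 0, so H is negative definite everywhere: concave.

concave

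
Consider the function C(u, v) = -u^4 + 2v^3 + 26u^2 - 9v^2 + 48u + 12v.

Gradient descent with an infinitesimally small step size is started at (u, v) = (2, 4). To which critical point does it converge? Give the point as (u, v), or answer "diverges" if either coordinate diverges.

C is separable, so gradient descent decouples: u follows -∂C/∂u, v follows -∂C/∂v.
∂C/∂u = -4(u - 4)(u + 1)(u + 3); at u=2 this is 120, so u decreases.
∂C/∂v = 6(v - 2)(v - 1); at v=4 this is 36, so v decreases.
u converges to its nearest critical value -1 (a local min of the u-part); v converges to 2. The iterate converges to (-1, 2).

(-1, 2)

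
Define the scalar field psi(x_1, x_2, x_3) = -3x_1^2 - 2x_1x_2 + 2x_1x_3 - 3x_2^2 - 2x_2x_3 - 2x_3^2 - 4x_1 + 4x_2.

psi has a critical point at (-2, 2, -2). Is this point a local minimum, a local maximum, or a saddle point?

local maximum

The Hessian is constant: H = [[-6, -2, 2], [-2, -6, -2], [2, -2, -4]].
Leading principal minors: Δ₁ = -6, Δ₂ = 32, Δ₃ = -64.
The minors alternate sign starting negative (−, +, −), so H is negative definite: a local maximum.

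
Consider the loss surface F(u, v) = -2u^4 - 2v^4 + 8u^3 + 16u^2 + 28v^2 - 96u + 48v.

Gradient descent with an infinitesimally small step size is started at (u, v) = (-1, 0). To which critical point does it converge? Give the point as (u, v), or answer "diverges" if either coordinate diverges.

F is separable, so gradient descent decouples: u follows -∂F/∂u, v follows -∂F/∂v.
∂F/∂u = -8(u - 3)(u - 2)(u + 2); at u=-1 this is -96, so u increases.
∂F/∂v = -8(v - 3)(v + 1)(v + 2); at v=0 this is 48, so v decreases.
u converges to its nearest critical value 2 (a local min of the u-part); v converges to -1. The iterate converges to (2, -1).

(2, -1)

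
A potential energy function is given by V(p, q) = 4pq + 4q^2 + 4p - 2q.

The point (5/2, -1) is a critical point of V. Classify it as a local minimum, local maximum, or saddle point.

saddle point

The Hessian of V is constant: H = [[0, 4], [4, 8]].
det(H) = 0·8 − 4² = -16.
Since det(H) < 0, H is indefinite and the critical point is a saddle point.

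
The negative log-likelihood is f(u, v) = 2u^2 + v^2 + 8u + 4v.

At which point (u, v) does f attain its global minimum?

f(u,v) separates as P(u) + Q(v), so its minimum is min P + min Q.
P'(u) = 4u + 8 vanishes at u ∈ {-2}; Q'(v) = 2v + 4 vanishes at v ∈ {-2}.
Local minima of P (where P''>0): P(-2)=-8. Local minima of Q: Q(-2)=-4.
So the global minimum of f is P(-2) + Q(-2) = -8 − 4 = -12, attained at (-2, -2).

(-2, -2)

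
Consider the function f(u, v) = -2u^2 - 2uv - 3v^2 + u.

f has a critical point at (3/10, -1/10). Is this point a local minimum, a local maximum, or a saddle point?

local maximum

The Hessian of f is constant: H = [[-4, -2], [-2, -6]].
det(H) = (-4)·(-6) − (-2)² = 20.
det(H) > 0 and tr(H) = -10 < 0, so H is negative definite and the point is a local maximum.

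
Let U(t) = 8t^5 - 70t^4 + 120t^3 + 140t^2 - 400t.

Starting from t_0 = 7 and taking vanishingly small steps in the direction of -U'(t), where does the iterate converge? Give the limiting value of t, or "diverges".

5

U'(t) = 40(t - 5)(t - 2)(t - 1)(t + 1), so U'(7) = 19200.
Gradient descent moves in the -U' direction, i.e. t is decreasing.
The nearest critical point in that direction is t = 5, where U'' = 2880 > 0 (a local minimum). The iterate converges there.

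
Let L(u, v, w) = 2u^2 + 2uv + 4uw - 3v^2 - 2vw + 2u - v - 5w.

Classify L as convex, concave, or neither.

L is quadratic, so its Hessian is the constant matrix H = [[4, 2, 4], [2, -6, -2], [4, -2, 0]].
Leading principal minors: 4, -28, 48.
Neither pattern holds ⇒ H is indefinite ⇒ neither convex nor concave.

neither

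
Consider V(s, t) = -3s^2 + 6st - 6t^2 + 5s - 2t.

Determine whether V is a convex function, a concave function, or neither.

concave

V is quadratic, so its Hessian is the constant matrix H = [[-6, 6], [6, -12]].
det(H) = 36, tr(H) = -18.
det(H) > 0 and tr(H) < 0, so H is negative definite everywhere: concave.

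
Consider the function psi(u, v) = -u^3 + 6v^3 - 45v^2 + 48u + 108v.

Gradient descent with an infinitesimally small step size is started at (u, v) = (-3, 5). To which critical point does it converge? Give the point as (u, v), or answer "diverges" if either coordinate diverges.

(-4, 3)

psi is separable, so gradient descent decouples: u follows -∂psi/∂u, v follows -∂psi/∂v.
∂psi/∂u = -3(u - 4)(u + 4); at u=-3 this is 21, so u decreases.
∂psi/∂v = 18(v - 3)(v - 2); at v=5 this is 108, so v decreases.
u converges to its nearest critical value -4 (a local min of the u-part); v converges to 3. The iterate converges to (-4, 3).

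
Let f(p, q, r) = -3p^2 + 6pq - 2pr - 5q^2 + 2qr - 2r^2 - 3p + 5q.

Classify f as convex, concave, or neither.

concave

f is quadratic, so its Hessian is the constant matrix H = [[-6, 6, -2], [6, -10, 2], [-2, 2, -4]].
Leading principal minors: -6, 24, -80.
Signs alternate −, +, − ⇒ H ≺ 0 ⇒ concave.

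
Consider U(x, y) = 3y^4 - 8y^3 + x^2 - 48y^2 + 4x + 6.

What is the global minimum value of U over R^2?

U(x,y) separates as P(x) + Q(y) + 6, so its minimum is min P + min Q + 6.
P'(x) = 2x + 4 vanishes at x ∈ {-2}; Q'(y) = 12y(y - 4)(y + 2) vanishes at y ∈ {-2, 0, 4}.
Local minima of P (where P''>0): P(-2)=-4. Local minima of Q: Q(-2)=-80, Q(4)=-512.
So the global minimum of U is P(-2) + Q(4) + 6 = -4 − 512 + 6 = -510, attained at (-2, 4).

-510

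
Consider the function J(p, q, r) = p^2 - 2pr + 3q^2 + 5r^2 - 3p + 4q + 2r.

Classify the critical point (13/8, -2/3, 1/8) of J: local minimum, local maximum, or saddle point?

local minimum

The Hessian is constant: H = [[2, 0, -2], [0, 6, 0], [-2, 0, 10]].
Leading principal minors: Δ₁ = 2, Δ₂ = 12, Δ₃ = 96.
All leading minors are positive, so H is positive definite: a local minimum.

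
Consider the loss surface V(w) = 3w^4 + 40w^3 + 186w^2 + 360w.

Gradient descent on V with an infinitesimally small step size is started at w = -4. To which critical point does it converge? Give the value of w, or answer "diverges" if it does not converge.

V'(w) = 12(w + 2)(w + 3)(w + 5), so V'(-4) = 24.
Gradient descent moves in the -V' direction, i.e. w is decreasing.
The nearest critical point in that direction is w = -5, where V'' = 72 > 0 (a local minimum). The iterate converges there.

-5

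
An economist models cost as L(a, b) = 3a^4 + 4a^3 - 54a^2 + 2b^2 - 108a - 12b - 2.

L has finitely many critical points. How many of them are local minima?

2

L separates as a function of a plus a function of b, so ∇L=0 decouples.
∂L/∂a = 12(a - 3)(a + 1)(a + 3) = 0 at a ∈ {-3, -1, 3}; ∂L/∂b = 4(b - 3) = 0 at b ∈ {3}.
The Hessian is diagonal: diag(L_aa, L_bb). Second derivatives: L_aa(-3)=144, L_aa(-1)=-96, L_aa(3)=288; L_bb(3)=4.
Local minima occur where both diagonal entries positive: (-3, 3), (3, 3). Count: 2.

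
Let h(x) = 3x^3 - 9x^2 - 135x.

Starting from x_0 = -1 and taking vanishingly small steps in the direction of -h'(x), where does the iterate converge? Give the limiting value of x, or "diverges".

5

h'(x) = 9(x - 5)(x + 3), so h'(-1) = -108.
Gradient descent moves in the -h' direction, i.e. x is increasing.
The nearest critical point in that direction is x = 5, where h'' = 72 > 0 (a local minimum). The iterate converges there.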